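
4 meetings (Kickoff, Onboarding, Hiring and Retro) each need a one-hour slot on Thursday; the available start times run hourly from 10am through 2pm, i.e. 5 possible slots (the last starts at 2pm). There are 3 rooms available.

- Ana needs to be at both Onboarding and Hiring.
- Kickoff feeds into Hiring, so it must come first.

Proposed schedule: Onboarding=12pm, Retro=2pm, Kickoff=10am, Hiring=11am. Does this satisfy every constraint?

Yes, all constraints hold

Kickoff feeds into Hiring, so it must come first — holds.
There are 3 rooms available — holds.
Ana needs to be at both Onboarding and Hiring — holds.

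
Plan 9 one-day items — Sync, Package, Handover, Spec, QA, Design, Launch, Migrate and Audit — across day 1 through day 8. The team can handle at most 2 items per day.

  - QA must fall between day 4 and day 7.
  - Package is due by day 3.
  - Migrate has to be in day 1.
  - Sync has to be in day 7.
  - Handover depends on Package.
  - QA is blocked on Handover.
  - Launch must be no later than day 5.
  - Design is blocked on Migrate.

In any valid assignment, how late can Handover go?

Precedence pushes Handover to at least day 2; downstream work caps Handover at day 6.
Handover at day 6 is achievable: Design=day 2; Audit=day 3; Handover=day 6; Spec=day 3; Migrate=day 1; QA=day 7; Sync=day 7; Launch=day 2; Package=day 1.

day 6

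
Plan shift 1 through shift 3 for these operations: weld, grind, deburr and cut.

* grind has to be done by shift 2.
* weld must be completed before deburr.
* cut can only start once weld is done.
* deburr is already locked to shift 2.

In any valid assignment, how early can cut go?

shift 2

Precedence pushes cut to at least shift 2.
cut at shift 2 is achievable: grind -> shift 1; weld -> shift 1; cut -> shift 2; deburr -> shift 2.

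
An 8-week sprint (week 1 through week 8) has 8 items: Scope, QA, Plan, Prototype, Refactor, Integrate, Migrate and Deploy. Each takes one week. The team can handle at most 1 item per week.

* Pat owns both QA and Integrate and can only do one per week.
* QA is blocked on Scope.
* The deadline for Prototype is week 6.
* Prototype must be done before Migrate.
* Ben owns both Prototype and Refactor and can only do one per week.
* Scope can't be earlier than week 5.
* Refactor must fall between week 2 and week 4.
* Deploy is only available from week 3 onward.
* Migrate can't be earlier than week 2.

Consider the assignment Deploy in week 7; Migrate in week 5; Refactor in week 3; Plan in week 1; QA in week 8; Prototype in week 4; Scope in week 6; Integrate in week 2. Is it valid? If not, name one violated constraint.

Yes, all constraints hold

Refactor must fall between week 2 and week 4 — holds.
Migrate can't be earlier than week 2 — holds.
Scope can't be earlier than week 5 — holds.
Deploy is only available from week 3 onward — holds.
The deadline for Prototype is week 6 — holds.
Pat owns both QA and Integrate and can only do one per week — holds.
Ben owns both Prototype and Refactor and can only do one per week — holds.
The team can handle at most 1 item per week — holds.
QA is blocked on Scope — holds.
Prototype must be done before Migrate — holds.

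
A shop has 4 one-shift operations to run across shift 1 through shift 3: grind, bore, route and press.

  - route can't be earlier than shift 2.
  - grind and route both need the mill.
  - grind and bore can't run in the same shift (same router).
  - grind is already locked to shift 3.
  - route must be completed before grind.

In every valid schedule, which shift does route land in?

route's window is shift 2–shift 3.
grind is fixed at shift 3, and route can't share a shift with grind.
So route must be shift 2.

shift 2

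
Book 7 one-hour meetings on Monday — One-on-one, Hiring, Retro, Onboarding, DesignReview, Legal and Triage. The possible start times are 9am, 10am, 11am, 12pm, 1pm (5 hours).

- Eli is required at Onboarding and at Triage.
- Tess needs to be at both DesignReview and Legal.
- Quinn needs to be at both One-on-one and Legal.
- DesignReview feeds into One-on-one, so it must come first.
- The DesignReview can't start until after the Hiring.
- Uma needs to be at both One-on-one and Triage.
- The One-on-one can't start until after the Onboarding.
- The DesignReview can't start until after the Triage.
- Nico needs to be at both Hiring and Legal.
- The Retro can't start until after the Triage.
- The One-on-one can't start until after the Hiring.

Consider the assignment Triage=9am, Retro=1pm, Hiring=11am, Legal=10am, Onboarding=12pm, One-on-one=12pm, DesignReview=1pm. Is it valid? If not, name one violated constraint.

Quinn needs to be at both One-on-one and Legal — holds.
The One-on-one can't start until after the Hiring — holds.
The Retro can't start until after the Triage — holds.
The DesignReview can't start until after the Hiring — holds.
The DesignReview can't start until after the Triage — holds.
Tess needs to be at both DesignReview and Legal — holds.
Nico needs to be at both Hiring and Legal — holds.
Uma needs to be at both One-on-one and Triage — holds.
The One-on-one can't start until after the Onboarding — violated.
Eli is required at Onboarding and at Triage — holds.
DesignReview feeds into One-on-one, so it must come first — violated.

No — it violates: DesignReview feeds into One-on-one, so it must come first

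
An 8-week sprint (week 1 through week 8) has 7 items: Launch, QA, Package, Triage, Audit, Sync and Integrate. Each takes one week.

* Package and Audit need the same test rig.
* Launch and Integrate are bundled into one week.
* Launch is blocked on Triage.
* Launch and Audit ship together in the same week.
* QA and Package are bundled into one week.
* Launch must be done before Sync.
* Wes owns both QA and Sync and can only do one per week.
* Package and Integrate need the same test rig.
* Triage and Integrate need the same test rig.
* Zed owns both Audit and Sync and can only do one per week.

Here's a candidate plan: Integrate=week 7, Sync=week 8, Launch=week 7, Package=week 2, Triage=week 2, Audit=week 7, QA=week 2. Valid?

Package and Integrate need the same test rig — holds.
QA and Package are bundled into one week — holds.
Wes owns both QA and Sync and can only do one per week — holds.
Package and Audit need the same test rig — holds.
Launch must be done before Sync — holds.
Launch is blocked on Triage — holds.
Triage and Integrate need the same test rig — holds.
Launch and Integrate are bundled into one week — holds.
Launch and Audit ship together in the same week — holds.
Zed owns both Audit and Sync and can only do one per week — holds.

Yes, all constraints hold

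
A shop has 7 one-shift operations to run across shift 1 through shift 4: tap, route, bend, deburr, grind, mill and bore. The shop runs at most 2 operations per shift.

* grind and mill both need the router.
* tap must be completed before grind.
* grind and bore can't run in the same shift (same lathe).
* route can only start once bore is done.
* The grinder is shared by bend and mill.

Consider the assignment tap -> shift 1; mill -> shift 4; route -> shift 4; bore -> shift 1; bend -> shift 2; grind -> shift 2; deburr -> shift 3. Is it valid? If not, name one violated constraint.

Yes, all constraints hold

route can only start once bore is done — holds.
grind and bore can't run in the same shift (same lathe) — holds.
tap must be completed before grind — holds.
The shop runs at most 2 operations per shift — holds.
grind and mill both need the router — holds.
The grinder is shared by bend and mill — holds.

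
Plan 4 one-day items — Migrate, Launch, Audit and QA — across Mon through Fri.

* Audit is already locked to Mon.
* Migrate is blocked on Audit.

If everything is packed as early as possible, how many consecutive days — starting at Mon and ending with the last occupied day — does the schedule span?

2 days

The precedence chain requires at least 2 distinct days.
2 works (last occupied day: Tue): for example Launch in Mon, QA in Mon, Audit in Mon, Migrate in Tue.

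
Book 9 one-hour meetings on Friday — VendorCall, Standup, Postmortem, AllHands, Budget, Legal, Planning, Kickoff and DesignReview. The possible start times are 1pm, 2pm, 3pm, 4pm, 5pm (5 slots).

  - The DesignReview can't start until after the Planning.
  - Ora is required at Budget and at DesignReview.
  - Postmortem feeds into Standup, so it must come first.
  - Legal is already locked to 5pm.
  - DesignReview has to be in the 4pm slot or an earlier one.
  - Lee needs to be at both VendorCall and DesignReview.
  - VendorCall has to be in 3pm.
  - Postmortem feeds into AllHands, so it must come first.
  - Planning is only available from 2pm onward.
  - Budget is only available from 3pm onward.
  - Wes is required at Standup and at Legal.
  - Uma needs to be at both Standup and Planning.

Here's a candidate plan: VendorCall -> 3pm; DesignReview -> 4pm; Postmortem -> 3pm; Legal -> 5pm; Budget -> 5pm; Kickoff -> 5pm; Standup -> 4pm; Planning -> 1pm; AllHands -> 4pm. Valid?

Invalid. Planning is only available from 2pm onward.

Wes is required at Standup and at Legal — holds.
Postmortem feeds into Standup, so it must come first — holds.
Uma needs to be at both Standup and Planning — holds.
VendorCall has to be in 3pm — holds.
Planning is only available from 2pm onward — violated.
Postmortem feeds into AllHands, so it must come first — holds.
Ora is required at Budget and at DesignReview — holds.
Budget is only available from 3pm onward — holds.
DesignReview has to be in the 4pm slot or an earlier one — holds.
Lee needs to be at both VendorCall and DesignReview — holds.
The DesignReview can't start until after the Planning — holds.
Legal is already locked to 5pm — holds.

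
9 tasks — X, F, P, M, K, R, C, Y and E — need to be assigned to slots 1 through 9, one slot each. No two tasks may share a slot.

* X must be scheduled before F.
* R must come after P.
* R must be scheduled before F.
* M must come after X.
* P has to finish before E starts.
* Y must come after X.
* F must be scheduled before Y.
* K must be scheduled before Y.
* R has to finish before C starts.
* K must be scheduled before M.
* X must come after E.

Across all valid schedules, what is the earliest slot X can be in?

Precedence pushes X to at least 3; downstream work caps X at 7.
X at 3 is achievable: F in 5, E in 2, P in 1, Y in 7, R in 4, M in 8, C in 9, X in 3, K in 6.

3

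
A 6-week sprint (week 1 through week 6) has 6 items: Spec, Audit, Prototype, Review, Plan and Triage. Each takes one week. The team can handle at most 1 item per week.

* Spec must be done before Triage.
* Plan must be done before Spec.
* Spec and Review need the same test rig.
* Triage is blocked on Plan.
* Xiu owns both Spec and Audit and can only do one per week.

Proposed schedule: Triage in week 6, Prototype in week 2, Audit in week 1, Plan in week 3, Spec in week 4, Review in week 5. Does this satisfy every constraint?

Valid

Plan must be done before Spec — holds.
The team can handle at most 1 item per week — holds.
Xiu owns both Spec and Audit and can only do one per week — holds.
Spec and Review need the same test rig — holds.
Triage is blocked on Plan — holds.
Spec must be done before Triage — holds.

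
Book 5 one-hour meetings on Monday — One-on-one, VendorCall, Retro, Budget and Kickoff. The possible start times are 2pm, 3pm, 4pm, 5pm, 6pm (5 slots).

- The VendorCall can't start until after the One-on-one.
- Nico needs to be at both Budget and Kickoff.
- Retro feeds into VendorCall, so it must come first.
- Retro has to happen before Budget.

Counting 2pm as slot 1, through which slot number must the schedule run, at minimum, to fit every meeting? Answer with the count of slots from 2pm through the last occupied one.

The precedence chain requires at least 2 distinct slots.
2 works (last occupied slot: 3pm): for example Retro in 2pm, Kickoff in 2pm, Budget in 3pm, VendorCall in 3pm, One-on-one in 2pm.

2 slots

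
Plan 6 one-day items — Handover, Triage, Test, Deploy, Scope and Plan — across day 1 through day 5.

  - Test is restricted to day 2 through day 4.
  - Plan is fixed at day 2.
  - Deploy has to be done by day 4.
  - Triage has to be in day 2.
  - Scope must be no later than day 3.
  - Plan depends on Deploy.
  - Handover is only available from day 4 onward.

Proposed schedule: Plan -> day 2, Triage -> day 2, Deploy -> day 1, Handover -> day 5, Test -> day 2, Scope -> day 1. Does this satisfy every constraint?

Yes, all constraints hold

Deploy has to be done by day 4 — holds.
Plan depends on Deploy — holds.
Triage has to be in day 2 — holds.
Handover is only available from day 4 onward — holds.
Test is restricted to day 2 through day 4 — holds.
Plan is fixed at day 2 — holds.
Scope must be no later than day 3 — holds.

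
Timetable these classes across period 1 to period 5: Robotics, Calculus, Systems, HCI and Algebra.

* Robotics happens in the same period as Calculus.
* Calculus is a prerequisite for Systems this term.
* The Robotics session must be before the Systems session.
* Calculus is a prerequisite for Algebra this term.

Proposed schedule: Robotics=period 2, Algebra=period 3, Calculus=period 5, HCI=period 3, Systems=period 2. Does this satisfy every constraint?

Calculus is a prerequisite for Algebra this term — violated.
The Robotics session must be before the Systems session — violated.
Robotics happens in the same period as Calculus — violated.
Calculus is a prerequisite for Systems this term — violated.

Invalid. Calculus is a prerequisite for Systems this term.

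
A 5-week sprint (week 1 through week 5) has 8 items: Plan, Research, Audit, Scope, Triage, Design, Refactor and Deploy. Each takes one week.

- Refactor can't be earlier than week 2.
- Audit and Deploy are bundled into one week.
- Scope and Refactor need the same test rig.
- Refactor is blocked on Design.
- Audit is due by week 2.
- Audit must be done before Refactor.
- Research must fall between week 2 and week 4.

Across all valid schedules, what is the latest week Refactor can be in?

week 5

Refactor is available from week 2.
Refactor at week 5 is achievable: Triage in week 1, Research in week 2, Scope in week 1, Deploy in week 1, Plan in week 1, Refactor in week 5, Audit in week 1, Design in week 1.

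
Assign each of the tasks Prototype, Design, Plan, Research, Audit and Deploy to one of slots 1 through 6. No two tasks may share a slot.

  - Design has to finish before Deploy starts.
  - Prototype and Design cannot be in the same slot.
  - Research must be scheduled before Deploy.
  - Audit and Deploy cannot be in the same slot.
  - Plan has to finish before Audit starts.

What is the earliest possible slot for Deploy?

Precedence pushes Deploy to at least 2.
Deploy at 3 is achievable: Design in 1; Deploy in 3; Plan in 4; Research in 2; Audit in 5; Prototype in 6.
Nothing earlier works — the conflict and capacity constraints rule out every slot before 3.

3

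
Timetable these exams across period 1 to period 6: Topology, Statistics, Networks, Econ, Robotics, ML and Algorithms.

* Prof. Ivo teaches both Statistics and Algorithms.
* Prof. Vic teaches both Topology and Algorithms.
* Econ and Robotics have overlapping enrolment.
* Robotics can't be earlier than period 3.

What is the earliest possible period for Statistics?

Statistics at period 1 is achievable: Robotics in period 3; ML in period 1; Algorithms in period 2; Networks in period 1; Topology in period 1; Econ in period 1; Statistics in period 1.

period 1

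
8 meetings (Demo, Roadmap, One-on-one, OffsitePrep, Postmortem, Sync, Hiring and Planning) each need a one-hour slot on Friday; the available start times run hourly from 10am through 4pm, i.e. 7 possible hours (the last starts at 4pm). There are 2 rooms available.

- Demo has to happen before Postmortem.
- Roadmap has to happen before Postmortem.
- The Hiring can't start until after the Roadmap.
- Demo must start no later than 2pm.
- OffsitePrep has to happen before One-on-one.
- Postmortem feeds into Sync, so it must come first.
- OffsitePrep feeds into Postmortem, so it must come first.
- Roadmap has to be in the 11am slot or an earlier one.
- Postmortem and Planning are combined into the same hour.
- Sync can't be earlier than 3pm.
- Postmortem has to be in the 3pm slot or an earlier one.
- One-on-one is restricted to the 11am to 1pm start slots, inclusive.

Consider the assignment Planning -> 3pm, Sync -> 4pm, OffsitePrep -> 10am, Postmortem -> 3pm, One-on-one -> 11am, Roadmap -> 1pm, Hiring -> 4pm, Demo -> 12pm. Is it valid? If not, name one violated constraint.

No — it violates: Roadmap has to be in the 11am slot or an earlier one

OffsitePrep feeds into Postmortem, so it must come first — holds.
Demo must start no later than 2pm — holds.
The Hiring can't start until after the Roadmap — holds.
Roadmap has to happen before Postmortem — holds.
OffsitePrep has to happen before One-on-one — holds.
One-on-one is restricted to the 11am to 1pm start slots, inclusive — holds.
There are 2 rooms available — holds.
Postmortem and Planning are combined into the same hour — holds.
Postmortem has to be in the 3pm slot or an earlier one — holds.
Sync can't be earlier than 3pm — holds.
Roadmap has to be in the 11am slot or an earlier one — violated.
Postmortem feeds into Sync, so it must come first — holds.
Demo has to happen before Postmortem — holds.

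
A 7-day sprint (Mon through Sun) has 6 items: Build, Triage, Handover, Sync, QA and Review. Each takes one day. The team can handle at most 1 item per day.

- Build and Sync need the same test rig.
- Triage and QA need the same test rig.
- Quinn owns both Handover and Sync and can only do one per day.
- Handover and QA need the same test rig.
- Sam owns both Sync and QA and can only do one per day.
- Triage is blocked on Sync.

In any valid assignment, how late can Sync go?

Downstream work caps Sync at Sat.
Sync at Sat is achievable: Triage=Sun; Build=Mon; Handover=Tue; Sync=Sat; Review=Thu; QA=Wed.

Sat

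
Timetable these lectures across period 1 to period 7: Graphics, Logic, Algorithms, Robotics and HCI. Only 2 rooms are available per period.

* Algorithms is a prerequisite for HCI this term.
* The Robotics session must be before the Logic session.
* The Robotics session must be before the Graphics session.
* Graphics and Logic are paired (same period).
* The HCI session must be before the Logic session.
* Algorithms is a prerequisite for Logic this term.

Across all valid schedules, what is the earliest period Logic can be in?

Precedence pushes Logic to at least period 3.
Logic at period 3 is achievable: Logic -> period 3, Graphics -> period 3, HCI -> period 2, Robotics -> period 1, Algorithms -> period 1.

period 3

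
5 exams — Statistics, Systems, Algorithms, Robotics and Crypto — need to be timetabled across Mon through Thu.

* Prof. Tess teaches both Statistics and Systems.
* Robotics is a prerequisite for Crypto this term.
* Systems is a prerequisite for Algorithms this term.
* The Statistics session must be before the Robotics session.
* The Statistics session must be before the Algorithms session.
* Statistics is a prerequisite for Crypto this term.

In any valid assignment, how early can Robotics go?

Tue

Precedence pushes Robotics to at least Tue; downstream work caps Robotics at Wed.
Robotics at Tue is achievable: Statistics -> Mon, Crypto -> Wed, Systems -> Tue, Algorithms -> Wed, Robotics -> Tue.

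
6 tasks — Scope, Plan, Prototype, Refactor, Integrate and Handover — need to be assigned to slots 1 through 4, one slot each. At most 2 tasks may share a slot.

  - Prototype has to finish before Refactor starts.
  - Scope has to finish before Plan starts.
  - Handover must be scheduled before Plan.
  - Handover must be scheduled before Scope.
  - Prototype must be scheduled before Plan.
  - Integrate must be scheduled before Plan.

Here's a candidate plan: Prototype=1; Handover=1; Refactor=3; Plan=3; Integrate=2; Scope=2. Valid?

Valid

Integrate must be scheduled before Plan — holds.
Scope has to finish before Plan starts — holds.
Handover must be scheduled before Plan — holds.
At most 2 tasks may share a slot — holds.
Handover must be scheduled before Scope — holds.
Prototype has to finish before Refactor starts — holds.
Prototype must be scheduled before Plan — holds.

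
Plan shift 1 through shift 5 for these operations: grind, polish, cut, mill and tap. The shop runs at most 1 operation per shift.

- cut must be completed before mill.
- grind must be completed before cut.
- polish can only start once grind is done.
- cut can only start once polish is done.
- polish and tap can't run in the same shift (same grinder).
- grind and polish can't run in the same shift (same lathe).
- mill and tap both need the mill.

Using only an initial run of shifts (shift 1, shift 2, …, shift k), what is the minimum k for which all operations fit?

The precedence chain requires at least 4 distinct shifts.
With at most 1 per shift and 5 operations, at least 5 shifts are needed.
5 works (last occupied shift: shift 5): for example mill -> shift 4, cut -> shift 3, polish -> shift 2, tap -> shift 5, grind -> shift 1.

5 shifts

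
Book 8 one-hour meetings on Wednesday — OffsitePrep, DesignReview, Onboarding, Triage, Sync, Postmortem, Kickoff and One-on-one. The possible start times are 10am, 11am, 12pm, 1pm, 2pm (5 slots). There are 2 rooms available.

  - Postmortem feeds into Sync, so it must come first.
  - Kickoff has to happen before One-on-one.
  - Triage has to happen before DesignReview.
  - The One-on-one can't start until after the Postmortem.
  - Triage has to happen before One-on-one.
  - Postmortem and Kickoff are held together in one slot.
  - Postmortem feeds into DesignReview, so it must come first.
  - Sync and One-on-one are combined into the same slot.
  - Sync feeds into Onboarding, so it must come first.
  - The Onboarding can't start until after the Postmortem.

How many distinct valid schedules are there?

38

Splitting on OffsitePrep: it can be 10am (9), 11am (9), 12pm (6), 1pm (6), 2pm (8). Listing each branch's schedules as (DesignReview, Onboarding, Triage, Sync, Postmortem, Kickoff, One-on-one):
OffsitePrep=10am: (12pm,2pm,10am,1pm,11am,11am,1pm) (1pm,1pm,10am,12pm,11am,11am,12pm) (1pm,2pm,10am,12pm,11am,11am,12pm) (2pm,1pm,10am,12pm,11am,11am,12pm) (2pm,2pm,10am,12pm,11am,11am,12pm) (2pm,2pm,10am,1pm,11am,11am,1pm) (2pm,2pm,10am,1pm,12pm,12pm,1pm) (2pm,2pm,11am,1pm,12pm,12pm,1pm) (2pm,2pm,12pm,1pm,11am,11am,1pm) — 9.
OffsitePrep=11am: (12pm,2pm,11am,1pm,10am,10am,1pm) (1pm,1pm,11am,12pm,10am,10am,12pm) (1pm,2pm,11am,12pm,10am,10am,12pm) (2pm,1pm,11am,12pm,10am,10am,12pm) (2pm,2pm,10am,1pm,12pm,12pm,1pm) (2pm,2pm,11am,12pm,10am,10am,12pm) (2pm,2pm,11am,1pm,10am,10am,1pm) (2pm,2pm,11am,1pm,12pm,12pm,1pm) (2pm,2pm,12pm,1pm,10am,10am,1pm) — 9.
OffsitePrep=12pm: (12pm,2pm,10am,1pm,11am,11am,1pm) (12pm,2pm,11am,1pm,10am,10am,1pm) (2pm,2pm,10am,1pm,11am,11am,1pm) (2pm,2pm,11am,1pm,10am,10am,1pm) (2pm,2pm,12pm,1pm,10am,10am,1pm) (2pm,2pm,12pm,1pm,11am,11am,1pm) — 6.
OffsitePrep=1pm: (1pm,2pm,10am,12pm,11am,11am,12pm) (1pm,2pm,11am,12pm,10am,10am,12pm) (2pm,1pm,10am,12pm,11am,11am,12pm) (2pm,1pm,11am,12pm,10am,10am,12pm) (2pm,2pm,10am,12pm,11am,11am,12pm) (2pm,2pm,11am,12pm,10am,10am,12pm) — 6.
OffsitePrep=2pm: (12pm,2pm,10am,1pm,11am,11am,1pm) (12pm,2pm,11am,1pm,10am,10am,1pm) (1pm,1pm,10am,12pm,11am,11am,12pm) (1pm,1pm,11am,12pm,10am,10am,12pm) (1pm,2pm,10am,12pm,11am,11am,12pm) (1pm,2pm,11am,12pm,10am,10am,12pm) (2pm,1pm,10am,12pm,11am,11am,12pm) (2pm,1pm,11am,12pm,10am,10am,12pm) — 8.
Summing: 9 + 9 + 6 + 6 + 8 = 38.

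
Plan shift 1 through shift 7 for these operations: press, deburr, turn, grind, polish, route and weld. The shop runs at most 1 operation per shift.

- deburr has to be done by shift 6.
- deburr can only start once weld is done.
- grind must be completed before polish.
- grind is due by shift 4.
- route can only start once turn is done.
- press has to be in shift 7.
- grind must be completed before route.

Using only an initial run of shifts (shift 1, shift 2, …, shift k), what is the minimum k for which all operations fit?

The precedence chain requires at least 2 distinct shifts.
With at most 1 per shift and 7 operations, at least 7 shifts are needed.
press can't be placed before shift 7, so the schedule must run through at least shift 7.
7 works (last occupied shift: shift 7): for example polish=shift 6; press=shift 7; weld=shift 2; turn=shift 4; route=shift 5; grind=shift 1; deburr=shift 3.

7 shifts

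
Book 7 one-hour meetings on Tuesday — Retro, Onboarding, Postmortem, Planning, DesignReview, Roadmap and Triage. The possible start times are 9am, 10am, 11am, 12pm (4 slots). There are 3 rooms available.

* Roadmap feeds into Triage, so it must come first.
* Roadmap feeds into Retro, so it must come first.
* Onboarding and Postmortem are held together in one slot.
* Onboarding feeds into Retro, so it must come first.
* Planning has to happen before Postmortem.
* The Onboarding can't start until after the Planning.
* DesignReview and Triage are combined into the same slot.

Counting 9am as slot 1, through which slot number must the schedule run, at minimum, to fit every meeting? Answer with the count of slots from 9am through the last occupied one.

The precedence chain requires at least 3 distinct slots.
With at most 3 per slot and 7 meetings, at least 3 slots are needed.
3 works (last occupied slot: 11am): for example Onboarding in 10am; Postmortem in 10am; DesignReview in 11am; Retro in 11am; Triage in 11am; Roadmap in 9am; Planning in 9am.

3 slots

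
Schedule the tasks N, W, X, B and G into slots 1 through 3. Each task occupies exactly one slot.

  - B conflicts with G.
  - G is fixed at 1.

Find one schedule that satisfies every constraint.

G=1, B=2, W=1, X=1, N=1

Checking: B(2) != G(1); G=1 in [1,1].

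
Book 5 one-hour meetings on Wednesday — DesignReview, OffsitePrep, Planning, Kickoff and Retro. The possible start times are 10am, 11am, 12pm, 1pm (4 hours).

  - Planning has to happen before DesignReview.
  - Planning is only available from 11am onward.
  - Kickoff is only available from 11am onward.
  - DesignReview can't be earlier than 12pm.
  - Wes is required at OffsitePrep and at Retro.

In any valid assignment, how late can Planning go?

12pm

Planning is available from 11am; downstream work caps Planning at 12pm.
Planning at 12pm is achievable: Retro in 11am, OffsitePrep in 10am, Kickoff in 11am, DesignReview in 1pm, Planning in 12pm.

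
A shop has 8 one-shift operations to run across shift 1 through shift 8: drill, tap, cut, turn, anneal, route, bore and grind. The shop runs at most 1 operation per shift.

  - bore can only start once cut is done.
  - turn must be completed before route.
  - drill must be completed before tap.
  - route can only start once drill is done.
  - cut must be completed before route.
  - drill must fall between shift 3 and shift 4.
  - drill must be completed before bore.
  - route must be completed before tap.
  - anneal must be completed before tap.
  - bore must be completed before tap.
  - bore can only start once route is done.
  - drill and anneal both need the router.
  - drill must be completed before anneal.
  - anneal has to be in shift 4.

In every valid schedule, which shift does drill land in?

drill's window is shift 3–shift 4.
anneal is fixed at shift 4, and drill can't share a shift with anneal.
So drill must be shift 3.

shift 3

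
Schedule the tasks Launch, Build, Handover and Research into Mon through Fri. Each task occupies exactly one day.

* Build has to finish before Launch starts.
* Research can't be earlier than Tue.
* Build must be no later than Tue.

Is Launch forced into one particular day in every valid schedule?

No

Launch can be Tue (e.g. Handover in Mon; Research in Tue; Launch in Tue; Build in Mon) or Wed (e.g. Research=Tue; Launch=Wed; Build=Mon; Handover=Mon).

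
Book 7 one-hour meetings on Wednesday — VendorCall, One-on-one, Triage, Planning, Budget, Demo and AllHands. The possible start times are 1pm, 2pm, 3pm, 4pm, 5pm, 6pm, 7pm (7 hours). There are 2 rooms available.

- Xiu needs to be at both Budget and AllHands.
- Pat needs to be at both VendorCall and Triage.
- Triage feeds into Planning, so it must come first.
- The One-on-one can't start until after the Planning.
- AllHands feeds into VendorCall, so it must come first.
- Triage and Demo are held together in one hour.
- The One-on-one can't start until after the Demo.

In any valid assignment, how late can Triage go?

Downstream work caps Triage at 5pm.
Triage at 5pm is achievable: Demo -> 5pm, VendorCall -> 2pm, Triage -> 5pm, One-on-one -> 7pm, Budget -> 2pm, AllHands -> 1pm, Planning -> 6pm.

5pm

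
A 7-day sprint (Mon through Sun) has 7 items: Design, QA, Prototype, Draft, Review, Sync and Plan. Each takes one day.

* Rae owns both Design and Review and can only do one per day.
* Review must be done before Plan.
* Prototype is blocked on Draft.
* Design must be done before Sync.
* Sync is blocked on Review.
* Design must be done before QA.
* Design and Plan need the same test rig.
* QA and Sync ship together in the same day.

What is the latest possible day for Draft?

Sat

Downstream work caps Draft at Sat.
Draft at Sat is achievable: QA in Wed, Sync in Wed, Draft in Sat, Review in Tue, Plan in Wed, Design in Mon, Prototype in Sun.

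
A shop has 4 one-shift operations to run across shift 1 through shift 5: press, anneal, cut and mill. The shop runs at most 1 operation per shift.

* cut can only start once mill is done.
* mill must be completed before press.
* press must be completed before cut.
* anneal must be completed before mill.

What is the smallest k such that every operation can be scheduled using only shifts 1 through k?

4 shifts

The precedence chain requires at least 4 distinct shifts.
With at most 1 per shift and 4 operations, at least 4 shifts are needed.
4 works (last occupied shift: shift 4): for example anneal=shift 1; cut=shift 4; mill=shift 2; press=shift 3.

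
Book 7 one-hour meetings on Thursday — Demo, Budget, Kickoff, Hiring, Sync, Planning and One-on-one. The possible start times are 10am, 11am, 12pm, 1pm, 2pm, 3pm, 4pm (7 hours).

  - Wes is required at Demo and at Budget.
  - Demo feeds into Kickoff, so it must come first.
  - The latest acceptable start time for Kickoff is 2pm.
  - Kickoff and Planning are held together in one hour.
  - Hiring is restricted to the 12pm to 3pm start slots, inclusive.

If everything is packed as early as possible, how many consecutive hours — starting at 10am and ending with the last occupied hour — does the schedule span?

3 hours

The precedence chain requires at least 2 distinct hours.
Hiring can't be placed before 12pm — that is hour 3 counting from 10am — so the schedule must run through at least 3 hours.
3 works (last occupied hour: 12pm): for example Sync=10am; Hiring=12pm; Planning=11am; Budget=11am; One-on-one=10am; Demo=10am; Kickoff=11am.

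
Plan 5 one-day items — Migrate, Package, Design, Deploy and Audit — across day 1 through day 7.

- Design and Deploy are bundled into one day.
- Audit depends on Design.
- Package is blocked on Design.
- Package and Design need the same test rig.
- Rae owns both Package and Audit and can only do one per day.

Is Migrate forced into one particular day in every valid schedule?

Migrate can be day 1 (e.g. Audit=day 3; Design=day 1; Migrate=day 1; Package=day 2; Deploy=day 1) or day 2 (e.g. Deploy in day 1; Audit in day 3; Migrate in day 2; Design in day 1; Package in day 2).

No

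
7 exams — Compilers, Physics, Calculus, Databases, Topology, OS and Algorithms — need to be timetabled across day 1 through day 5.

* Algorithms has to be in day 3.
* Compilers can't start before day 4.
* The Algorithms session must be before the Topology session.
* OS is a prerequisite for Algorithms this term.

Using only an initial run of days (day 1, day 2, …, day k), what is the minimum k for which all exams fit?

4 days

The precedence chain requires at least 3 distinct days.
Compilers can't be placed before day 4, so the schedule must run through at least day 4.
4 works (last occupied day: day 4): for example Algorithms=day 3, Physics=day 1, Compilers=day 4, Topology=day 4, Calculus=day 1, OS=day 1, Databases=day 1.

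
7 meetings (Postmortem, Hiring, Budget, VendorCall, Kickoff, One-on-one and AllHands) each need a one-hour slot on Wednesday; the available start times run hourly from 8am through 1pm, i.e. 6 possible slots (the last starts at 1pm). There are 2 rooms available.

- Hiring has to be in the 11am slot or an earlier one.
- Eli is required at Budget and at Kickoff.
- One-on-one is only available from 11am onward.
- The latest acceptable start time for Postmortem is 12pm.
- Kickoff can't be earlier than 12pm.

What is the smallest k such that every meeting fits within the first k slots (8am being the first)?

5 slots

With at most 2 per slot and 7 meetings, at least 4 slots are needed.
Kickoff can't be placed before 12pm — that is slot 5 counting from 8am — so the schedule must run through at least 5 slots.
5 works (last occupied slot: 12pm): for example VendorCall=9am, Budget=9am, AllHands=10am, Hiring=8am, Kickoff=12pm, Postmortem=8am, One-on-one=11am.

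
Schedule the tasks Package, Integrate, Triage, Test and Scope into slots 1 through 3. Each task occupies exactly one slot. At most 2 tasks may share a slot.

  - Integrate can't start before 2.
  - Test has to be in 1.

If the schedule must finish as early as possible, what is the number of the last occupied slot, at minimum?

With at most 2 per slot and 5 tasks, at least 3 slots are needed.
Integrate can't be placed before 2, so the schedule must run through at least slot 2.
3 works (last occupied slot: 3): for example Scope -> 3, Test -> 1, Package -> 1, Triage -> 2, Integrate -> 2.

3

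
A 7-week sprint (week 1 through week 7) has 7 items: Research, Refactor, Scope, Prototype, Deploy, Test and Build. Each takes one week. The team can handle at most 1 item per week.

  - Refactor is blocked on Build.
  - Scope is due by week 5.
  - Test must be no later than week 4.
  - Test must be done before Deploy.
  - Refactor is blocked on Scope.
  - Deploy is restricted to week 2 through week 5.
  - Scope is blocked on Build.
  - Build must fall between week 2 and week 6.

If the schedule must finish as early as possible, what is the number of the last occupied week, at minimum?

The precedence chain requires at least 3 distinct weeks.
With at most 1 per week and 7 work items, at least 7 weeks are needed.
Propagating the time windows through the other constraints, Refactor can't land before week 4, so the schedule must run through at least week 4.
7 works (last occupied week: week 7): for example Test -> week 1; Prototype -> week 7; Build -> week 3; Deploy -> week 2; Scope -> week 4; Research -> week 6; Refactor -> week 5.

week 7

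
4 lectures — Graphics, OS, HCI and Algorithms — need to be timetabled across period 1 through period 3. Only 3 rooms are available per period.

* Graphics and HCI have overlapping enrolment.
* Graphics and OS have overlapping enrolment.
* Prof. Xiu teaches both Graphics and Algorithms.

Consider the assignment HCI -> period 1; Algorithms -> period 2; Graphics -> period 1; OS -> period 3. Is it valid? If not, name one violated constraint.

Graphics and OS have overlapping enrolment — holds.
Prof. Xiu teaches both Graphics and Algorithms — holds.
Graphics and HCI have overlapping enrolment — violated.
Only 3 rooms are available per period — holds.

Invalid. Graphics and HCI have overlapping enrolment.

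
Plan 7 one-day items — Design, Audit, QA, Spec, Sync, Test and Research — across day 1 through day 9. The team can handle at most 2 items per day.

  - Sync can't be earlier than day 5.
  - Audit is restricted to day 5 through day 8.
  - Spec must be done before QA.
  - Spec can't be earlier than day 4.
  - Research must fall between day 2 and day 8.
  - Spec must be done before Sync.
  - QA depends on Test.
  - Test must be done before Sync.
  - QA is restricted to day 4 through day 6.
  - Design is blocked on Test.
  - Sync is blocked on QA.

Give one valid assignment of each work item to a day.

Audit -> day 5, Design -> day 2, Test -> day 1, Research -> day 2, QA -> day 5, Sync -> day 6, Spec -> day 4

Checking: Test(day 1) before Sync(day 6); Spec(day 4) before Sync(day 6); Test(day 1) before Design(day 2); Test(day 1) before QA(day 5); Spec(day 4) before QA(day 5); QA(day 5) before Sync(day 6); Spec=day 4 in [day 4,day 9]; QA=day 5 in [day 4,day 6]; Sync=day 6 in [day 5,day 9]; Research=day 2 in [day 2,day 8]; Audit=day 5 in [day 5,day 8]; max 2 per day (cap 2).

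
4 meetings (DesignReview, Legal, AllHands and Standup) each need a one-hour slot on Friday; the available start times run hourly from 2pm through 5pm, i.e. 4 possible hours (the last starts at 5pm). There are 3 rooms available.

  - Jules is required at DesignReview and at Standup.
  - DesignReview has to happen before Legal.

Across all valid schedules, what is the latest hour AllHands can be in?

AllHands at 5pm is achievable: Standup in 3pm, DesignReview in 2pm, Legal in 3pm, AllHands in 5pm.

5pm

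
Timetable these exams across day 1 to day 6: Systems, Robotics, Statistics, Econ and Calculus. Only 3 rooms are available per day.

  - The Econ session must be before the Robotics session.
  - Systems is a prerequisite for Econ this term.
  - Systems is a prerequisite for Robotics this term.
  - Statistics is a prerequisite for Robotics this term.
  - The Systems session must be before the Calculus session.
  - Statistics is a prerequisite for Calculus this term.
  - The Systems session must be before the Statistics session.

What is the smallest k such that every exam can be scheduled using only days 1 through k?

3 days

The precedence chain requires at least 3 distinct days.
With at most 3 per day and 5 exams, at least 2 days are needed.
3 works (last occupied day: day 3): for example Robotics=day 3, Econ=day 2, Systems=day 1, Calculus=day 3, Statistics=day 2.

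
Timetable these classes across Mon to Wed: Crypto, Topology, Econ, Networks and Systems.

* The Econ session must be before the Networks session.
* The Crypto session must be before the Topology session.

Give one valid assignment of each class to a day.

Topology=Tue; Crypto=Mon; Systems=Mon; Networks=Tue; Econ=Mon

Checking: Crypto(Mon) before Topology(Tue); Econ(Mon) before Networks(Tue).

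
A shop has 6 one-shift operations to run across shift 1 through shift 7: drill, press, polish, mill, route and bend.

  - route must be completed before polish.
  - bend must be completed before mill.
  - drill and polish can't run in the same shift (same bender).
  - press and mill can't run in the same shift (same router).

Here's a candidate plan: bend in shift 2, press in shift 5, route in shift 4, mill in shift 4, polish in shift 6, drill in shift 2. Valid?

Valid

bend must be completed before mill — holds.
press and mill can't run in the same shift (same router) — holds.
drill and polish can't run in the same shift (same bender) — holds.
route must be completed before polish — holds.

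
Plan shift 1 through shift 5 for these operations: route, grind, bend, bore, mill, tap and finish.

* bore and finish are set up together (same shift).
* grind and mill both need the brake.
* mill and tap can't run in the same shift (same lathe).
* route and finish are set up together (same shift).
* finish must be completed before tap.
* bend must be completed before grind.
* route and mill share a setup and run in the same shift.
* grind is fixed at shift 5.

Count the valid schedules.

40

Splitting on route: it can be shift 1 (16), shift 2 (12), shift 3 (8), shift 4 (4). Listing each branch's schedules as (grind, bend, bore, mill, tap, finish) by shift number:
route=shift 1: (5,1,1,1,2,1) (5,1,1,1,3,1) (5,1,1,1,4,1) (5,1,1,1,5,1) (5,2,1,1,2,1) (5,2,1,1,3,1) (5,2,1,1,4,1) (5,2,1,1,5,1) (5,3,1,1,2,1) (5,3,1,1,3,1) (5,3,1,1,4,1) (5,3,1,1,5,1) (5,4,1,1,2,1) (5,4,1,1,3,1) (5,4,1,1,4,1) (5,4,1,1,5,1) — 16.
route=shift 2: (5,1,2,2,3,2) (5,1,2,2,4,2) (5,1,2,2,5,2) (5,2,2,2,3,2) (5,2,2,2,4,2) (5,2,2,2,5,2) (5,3,2,2,3,2) (5,3,2,2,4,2) (5,3,2,2,5,2) (5,4,2,2,3,2) (5,4,2,2,4,2) (5,4,2,2,5,2) — 12.
route=shift 3: (5,1,3,3,4,3) (5,1,3,3,5,3) (5,2,3,3,4,3) (5,2,3,3,5,3) (5,3,3,3,4,3) (5,3,3,3,5,3) (5,4,3,3,4,3) (5,4,3,3,5,3) — 8.
route=shift 4: (5,1,4,4,5,4) (5,2,4,4,5,4) (5,3,4,4,5,4) (5,4,4,4,5,4) — 4.
Summing: 16 + 12 + 8 + 4 = 40.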